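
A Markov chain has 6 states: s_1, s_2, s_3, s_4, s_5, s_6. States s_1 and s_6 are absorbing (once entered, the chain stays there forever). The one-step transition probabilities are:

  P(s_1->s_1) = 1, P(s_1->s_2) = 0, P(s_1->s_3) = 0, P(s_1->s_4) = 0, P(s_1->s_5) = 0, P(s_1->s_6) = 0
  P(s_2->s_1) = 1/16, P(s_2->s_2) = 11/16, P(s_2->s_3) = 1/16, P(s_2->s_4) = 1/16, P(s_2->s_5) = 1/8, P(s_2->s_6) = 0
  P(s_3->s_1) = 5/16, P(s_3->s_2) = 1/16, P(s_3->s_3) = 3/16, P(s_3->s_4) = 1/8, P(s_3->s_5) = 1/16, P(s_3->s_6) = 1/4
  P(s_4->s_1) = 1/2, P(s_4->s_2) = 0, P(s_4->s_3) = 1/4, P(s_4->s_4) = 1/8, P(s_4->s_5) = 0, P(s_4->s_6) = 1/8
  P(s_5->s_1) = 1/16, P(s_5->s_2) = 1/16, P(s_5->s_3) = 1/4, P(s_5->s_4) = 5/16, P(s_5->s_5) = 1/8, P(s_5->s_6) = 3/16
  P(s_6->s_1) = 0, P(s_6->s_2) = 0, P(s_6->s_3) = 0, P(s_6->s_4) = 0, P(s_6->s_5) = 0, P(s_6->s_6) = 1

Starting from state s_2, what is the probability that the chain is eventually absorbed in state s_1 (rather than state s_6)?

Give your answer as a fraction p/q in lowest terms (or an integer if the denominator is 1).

Let a_i = P(absorbed in s_1 | start in state i).
Boundary conditions: a_s_1 = 1, a_s_6 = 0.
For each transient state i, a_i = sum_j P(i->j) * a_j:
  a_s_2 = 1/16*a_s_1 + 11/16*a_s_2 + 1/16*a_s_3 + 1/16*a_s_4 + 1/8*a_s_5 + 0*a_s_6
  a_s_3 = 5/16*a_s_1 + 1/16*a_s_2 + 3/16*a_s_3 + 1/8*a_s_4 + 1/16*a_s_5 + 1/4*a_s_6
  a_s_4 = 1/2*a_s_1 + 0*a_s_2 + 1/4*a_s_3 + 1/8*a_s_4 + 0*a_s_5 + 1/8*a_s_6
  a_s_5 = 1/16*a_s_1 + 1/16*a_s_2 + 1/4*a_s_3 + 5/16*a_s_4 + 1/8*a_s_5 + 3/16*a_s_6

Substituting a_s_1 = 1 and a_s_6 = 0, rearrange to (I - Q) a = r where r[i] = P(i -> s_1):
  [5/16, -1/16, -1/16, -1/8] . (a_s_2, a_s_3, a_s_4, a_s_5) = 1/16
  [-1/16, 13/16, -1/8, -1/16] . (a_s_2, a_s_3, a_s_4, a_s_5) = 5/16
  [0, -1/4, 7/8, 0] . (a_s_2, a_s_3, a_s_4, a_s_5) = 1/2
  [-1/16, -1/4, -5/16, 7/8] . (a_s_2, a_s_3, a_s_4, a_s_5) = 1/16

Solving yields:
  a_s_2 = 3801/5515
  a_s_3 = 3278/5515
  a_s_4 = 4088/5515
  a_s_5 = 3062/5515

Starting state is s_2, so the absorption probability is a_s_2 = 3801/5515.

Answer: 3801/5515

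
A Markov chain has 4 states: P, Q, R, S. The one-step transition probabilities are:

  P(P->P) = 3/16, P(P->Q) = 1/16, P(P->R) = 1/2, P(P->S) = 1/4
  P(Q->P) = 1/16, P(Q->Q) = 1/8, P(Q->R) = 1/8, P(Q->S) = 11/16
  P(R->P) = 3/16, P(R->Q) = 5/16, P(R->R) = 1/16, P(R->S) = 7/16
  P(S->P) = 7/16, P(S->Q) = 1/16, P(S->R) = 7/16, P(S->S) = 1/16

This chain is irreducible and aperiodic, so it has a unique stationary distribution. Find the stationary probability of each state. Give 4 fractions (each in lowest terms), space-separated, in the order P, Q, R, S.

The stationary distribution satisfies pi = pi * P, i.e.:
  pi_P = 3/16*pi_P + 1/16*pi_Q + 3/16*pi_R + 7/16*pi_S
  pi_Q = 1/16*pi_P + 1/8*pi_Q + 5/16*pi_R + 1/16*pi_S
  pi_R = 1/2*pi_P + 1/8*pi_Q + 1/16*pi_R + 7/16*pi_S
  pi_S = 1/4*pi_P + 11/16*pi_Q + 7/16*pi_R + 1/16*pi_S
with normalization: pi_P + pi_Q + pi_R + pi_S = 1.

Using the first 3 balance equations plus normalization, the linear system A*pi = b is:
  [-13/16, 1/16, 3/16, 7/16] . pi = 0
  [1/16, -7/8, 5/16, 1/16] . pi = 0
  [1/2, 1/8, -15/16, 7/16] . pi = 0
  [1, 1, 1, 1] . pi = 1

Solving yields:
  pi_P = 125/506
  pi_Q = 258/1771
  pi_R = 2099/7084
  pi_S = 2203/7084

Verification (pi * P):
  125/506*3/16 + 258/1771*1/16 + 2099/7084*3/16 + 2203/7084*7/16 = 125/506 = pi_P  (ok)
  125/506*1/16 + 258/1771*1/8 + 2099/7084*5/16 + 2203/7084*1/16 = 258/1771 = pi_Q  (ok)
  125/506*1/2 + 258/1771*1/8 + 2099/7084*1/16 + 2203/7084*7/16 = 2099/7084 = pi_R  (ok)
  125/506*1/4 + 258/1771*11/16 + 2099/7084*7/16 + 2203/7084*1/16 = 2203/7084 = pi_S  (ok)

Answer: 125/506 258/1771 2099/7084 2203/7084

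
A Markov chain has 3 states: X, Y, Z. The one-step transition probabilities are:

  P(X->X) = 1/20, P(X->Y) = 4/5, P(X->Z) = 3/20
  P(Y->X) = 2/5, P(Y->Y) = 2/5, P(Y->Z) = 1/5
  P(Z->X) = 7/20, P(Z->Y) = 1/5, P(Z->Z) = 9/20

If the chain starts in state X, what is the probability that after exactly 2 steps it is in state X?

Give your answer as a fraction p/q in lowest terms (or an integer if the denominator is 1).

Computing P^2 by repeated multiplication:
P^1 =
  X: [1/20, 4/5, 3/20]
  Y: [2/5, 2/5, 1/5]
  Z: [7/20, 1/5, 9/20]
P^2 =
  X: [3/8, 39/100, 47/200]
  Y: [1/4, 13/25, 23/100]
  Z: [51/200, 9/20, 59/200]

(P^2)[X -> X] = 3/8

Answer: 3/8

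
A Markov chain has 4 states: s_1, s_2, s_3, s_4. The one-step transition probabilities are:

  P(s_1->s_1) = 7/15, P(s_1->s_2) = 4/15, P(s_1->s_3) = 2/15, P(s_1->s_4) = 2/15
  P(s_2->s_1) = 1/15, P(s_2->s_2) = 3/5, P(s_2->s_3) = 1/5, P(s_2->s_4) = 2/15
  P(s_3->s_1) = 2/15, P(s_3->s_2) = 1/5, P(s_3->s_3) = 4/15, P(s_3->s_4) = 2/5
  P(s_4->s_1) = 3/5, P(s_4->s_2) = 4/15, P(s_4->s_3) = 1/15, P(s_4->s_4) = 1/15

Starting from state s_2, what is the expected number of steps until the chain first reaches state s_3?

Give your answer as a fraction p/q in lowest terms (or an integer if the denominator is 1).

Answer: 540/91

Derivation:
Let h_i = expected steps to first reach s_3 from state i.
Boundary: h_s_3 = 0.
First-step equations for the other states:
  h_s_1 = 1 + 7/15*h_s_1 + 4/15*h_s_2 + 2/15*h_s_3 + 2/15*h_s_4
  h_s_2 = 1 + 1/15*h_s_1 + 3/5*h_s_2 + 1/5*h_s_3 + 2/15*h_s_4
  h_s_4 = 1 + 3/5*h_s_1 + 4/15*h_s_2 + 1/15*h_s_3 + 1/15*h_s_4

Substituting h_s_3 = 0 and rearranging gives the linear system (I - Q) h = 1:
  [8/15, -4/15, -2/15] . (h_s_1, h_s_2, h_s_4) = 1
  [-1/15, 2/5, -2/15] . (h_s_1, h_s_2, h_s_4) = 1
  [-3/5, -4/15, 14/15] . (h_s_1, h_s_2, h_s_4) = 1

Solving yields:
  h_s_1 = 600/91
  h_s_2 = 540/91
  h_s_4 = 1275/182

Starting state is s_2, so the expected hitting time is h_s_2 = 540/91.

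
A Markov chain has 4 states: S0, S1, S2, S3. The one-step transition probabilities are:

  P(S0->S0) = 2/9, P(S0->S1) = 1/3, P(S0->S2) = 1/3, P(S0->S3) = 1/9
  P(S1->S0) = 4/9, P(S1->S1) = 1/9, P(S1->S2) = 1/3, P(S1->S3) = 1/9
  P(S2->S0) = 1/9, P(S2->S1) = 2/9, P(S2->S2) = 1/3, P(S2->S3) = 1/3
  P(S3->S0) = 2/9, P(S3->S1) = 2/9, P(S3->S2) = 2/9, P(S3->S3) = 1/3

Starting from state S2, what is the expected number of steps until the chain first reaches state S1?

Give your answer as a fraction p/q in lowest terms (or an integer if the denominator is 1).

Let h_i = expected steps to first reach S1 from state i.
Boundary: h_S1 = 0.
First-step equations for the other states:
  h_S0 = 1 + 2/9*h_S0 + 1/3*h_S1 + 1/3*h_S2 + 1/9*h_S3
  h_S2 = 1 + 1/9*h_S0 + 2/9*h_S1 + 1/3*h_S2 + 1/3*h_S3
  h_S3 = 1 + 2/9*h_S0 + 2/9*h_S1 + 2/9*h_S2 + 1/3*h_S3

Substituting h_S1 = 0 and rearranging gives the linear system (I - Q) h = 1:
  [7/9, -1/3, -1/9] . (h_S0, h_S2, h_S3) = 1
  [-1/9, 2/3, -1/3] . (h_S0, h_S2, h_S3) = 1
  [-2/9, -2/9, 2/3] . (h_S0, h_S2, h_S3) = 1

Solving yields:
  h_S0 = 117/32
  h_S2 = 333/80
  h_S3 = 657/160

Starting state is S2, so the expected hitting time is h_S2 = 333/80.

Answer: 333/80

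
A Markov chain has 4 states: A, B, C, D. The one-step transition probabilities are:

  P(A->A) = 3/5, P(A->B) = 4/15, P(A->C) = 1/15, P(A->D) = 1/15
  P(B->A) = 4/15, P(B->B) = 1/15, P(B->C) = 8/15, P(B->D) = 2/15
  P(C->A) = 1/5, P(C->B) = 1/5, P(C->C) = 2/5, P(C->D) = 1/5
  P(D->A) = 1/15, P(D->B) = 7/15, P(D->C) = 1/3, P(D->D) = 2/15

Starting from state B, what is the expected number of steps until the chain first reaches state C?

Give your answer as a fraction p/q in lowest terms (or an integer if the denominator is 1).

Let h_i = expected steps to first reach C from state i.
Boundary: h_C = 0.
First-step equations for the other states:
  h_A = 1 + 3/5*h_A + 4/15*h_B + 1/15*h_C + 1/15*h_D
  h_B = 1 + 4/15*h_A + 1/15*h_B + 8/15*h_C + 2/15*h_D
  h_D = 1 + 1/15*h_A + 7/15*h_B + 1/3*h_C + 2/15*h_D

Substituting h_C = 0 and rearranging gives the linear system (I - Q) h = 1:
  [2/5, -4/15, -1/15] . (h_A, h_B, h_D) = 1
  [-4/15, 14/15, -2/15] . (h_A, h_B, h_D) = 1
  [-1/15, -7/15, 13/15] . (h_A, h_B, h_D) = 1

Solving yields:
  h_A = 249/50
  h_B = 147/50
  h_D = 78/25

Starting state is B, so the expected hitting time is h_B = 147/50.

Answer: 147/50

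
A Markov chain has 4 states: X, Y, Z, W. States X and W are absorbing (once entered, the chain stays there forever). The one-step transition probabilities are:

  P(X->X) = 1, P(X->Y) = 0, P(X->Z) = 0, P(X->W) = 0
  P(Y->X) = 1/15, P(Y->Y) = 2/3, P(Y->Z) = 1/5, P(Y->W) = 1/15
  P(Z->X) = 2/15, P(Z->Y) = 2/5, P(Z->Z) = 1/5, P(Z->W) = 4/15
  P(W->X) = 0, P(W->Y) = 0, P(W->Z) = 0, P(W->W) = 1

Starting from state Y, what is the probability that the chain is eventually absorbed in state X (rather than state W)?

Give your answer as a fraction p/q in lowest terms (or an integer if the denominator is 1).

Answer: 3/7

Derivation:
Let a_i = P(absorbed in X | start in state i).
Boundary conditions: a_X = 1, a_W = 0.
For each transient state i, a_i = sum_j P(i->j) * a_j:
  a_Y = 1/15*a_X + 2/3*a_Y + 1/5*a_Z + 1/15*a_W
  a_Z = 2/15*a_X + 2/5*a_Y + 1/5*a_Z + 4/15*a_W

Substituting a_X = 1 and a_W = 0, rearrange to (I - Q) a = r where r[i] = P(i -> X):
  [1/3, -1/5] . (a_Y, a_Z) = 1/15
  [-2/5, 4/5] . (a_Y, a_Z) = 2/15

Solving yields:
  a_Y = 3/7
  a_Z = 8/21

Starting state is Y, so the absorption probability is a_Y = 3/7.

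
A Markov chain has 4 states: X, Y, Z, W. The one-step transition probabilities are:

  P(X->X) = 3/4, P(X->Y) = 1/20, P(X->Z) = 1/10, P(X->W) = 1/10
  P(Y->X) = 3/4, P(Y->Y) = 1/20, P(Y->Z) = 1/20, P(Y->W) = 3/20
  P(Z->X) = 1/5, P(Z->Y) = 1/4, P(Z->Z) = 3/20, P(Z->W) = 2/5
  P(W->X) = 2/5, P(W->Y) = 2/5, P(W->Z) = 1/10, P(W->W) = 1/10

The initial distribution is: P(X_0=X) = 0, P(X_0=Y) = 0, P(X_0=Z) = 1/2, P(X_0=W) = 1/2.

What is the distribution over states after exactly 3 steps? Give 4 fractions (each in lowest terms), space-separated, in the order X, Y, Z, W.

Answer: 10347/16000 1949/16000 771/8000 1081/8000

Derivation:
Propagating the distribution step by step (d_{t+1} = d_t * P):
d_0 = (X=0, Y=0, Z=1/2, W=1/2)
  d_1[X] = 0*3/4 + 0*3/4 + 1/2*1/5 + 1/2*2/5 = 3/10
  d_1[Y] = 0*1/20 + 0*1/20 + 1/2*1/4 + 1/2*2/5 = 13/40
  d_1[Z] = 0*1/10 + 0*1/20 + 1/2*3/20 + 1/2*1/10 = 1/8
  d_1[W] = 0*1/10 + 0*3/20 + 1/2*2/5 + 1/2*1/10 = 1/4
d_1 = (X=3/10, Y=13/40, Z=1/8, W=1/4)
  d_2[X] = 3/10*3/4 + 13/40*3/4 + 1/8*1/5 + 1/4*2/5 = 19/32
  d_2[Y] = 3/10*1/20 + 13/40*1/20 + 1/8*1/4 + 1/4*2/5 = 13/80
  d_2[Z] = 3/10*1/10 + 13/40*1/20 + 1/8*3/20 + 1/4*1/10 = 9/100
  d_2[W] = 3/10*1/10 + 13/40*3/20 + 1/8*2/5 + 1/4*1/10 = 123/800
d_2 = (X=19/32, Y=13/80, Z=9/100, W=123/800)
  d_3[X] = 19/32*3/4 + 13/80*3/4 + 9/100*1/5 + 123/800*2/5 = 10347/16000
  d_3[Y] = 19/32*1/20 + 13/80*1/20 + 9/100*1/4 + 123/800*2/5 = 1949/16000
  d_3[Z] = 19/32*1/10 + 13/80*1/20 + 9/100*3/20 + 123/800*1/10 = 771/8000
  d_3[W] = 19/32*1/10 + 13/80*3/20 + 9/100*2/5 + 123/800*1/10 = 1081/8000
d_3 = (X=10347/16000, Y=1949/16000, Z=771/8000, W=1081/8000)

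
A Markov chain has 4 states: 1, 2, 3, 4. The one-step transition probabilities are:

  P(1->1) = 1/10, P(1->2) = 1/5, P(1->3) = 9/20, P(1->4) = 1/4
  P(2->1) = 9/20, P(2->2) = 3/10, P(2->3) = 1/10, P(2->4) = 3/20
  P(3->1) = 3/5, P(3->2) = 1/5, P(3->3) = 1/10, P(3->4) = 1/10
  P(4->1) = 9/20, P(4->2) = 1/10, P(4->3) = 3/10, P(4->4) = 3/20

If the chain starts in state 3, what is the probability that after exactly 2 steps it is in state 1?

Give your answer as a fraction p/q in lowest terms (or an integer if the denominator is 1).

Computing P^2 by repeated multiplication:
P^1 =
  1: [1/10, 1/5, 9/20, 1/4]
  2: [9/20, 3/10, 1/10, 3/20]
  3: [3/5, 1/5, 1/10, 1/10]
  4: [9/20, 1/10, 3/10, 3/20]
P^2 =
  1: [193/400, 39/200, 37/200, 11/80]
  2: [123/400, 43/200, 23/80, 19/100]
  3: [51/200, 21/100, 33/100, 41/200]
  4: [27/80, 39/200, 23/80, 9/50]

(P^2)[3 -> 1] = 51/200

Answer: 51/200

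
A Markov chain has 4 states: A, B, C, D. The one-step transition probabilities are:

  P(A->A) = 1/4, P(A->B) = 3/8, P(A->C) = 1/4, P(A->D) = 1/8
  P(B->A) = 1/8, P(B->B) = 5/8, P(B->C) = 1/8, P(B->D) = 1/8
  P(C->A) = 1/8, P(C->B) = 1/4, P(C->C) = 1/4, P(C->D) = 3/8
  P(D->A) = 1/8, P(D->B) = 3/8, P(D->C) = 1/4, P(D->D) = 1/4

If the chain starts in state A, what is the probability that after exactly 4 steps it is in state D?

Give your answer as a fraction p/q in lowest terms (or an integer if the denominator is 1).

Computing P^4 by repeated multiplication:
P^1 =
  A: [1/4, 3/8, 1/4, 1/8]
  B: [1/8, 5/8, 1/8, 1/8]
  C: [1/8, 1/4, 1/4, 3/8]
  D: [1/8, 3/8, 1/4, 1/4]
P^2 =
  A: [5/32, 7/16, 13/64, 13/64]
  B: [9/64, 33/64, 11/64, 11/64]
  C: [9/64, 13/32, 7/32, 15/64]
  D: [9/64, 7/16, 13/64, 7/32]
P^3 =
  A: [37/256, 235/512, 25/128, 103/512]
  B: [73/512, 247/512, 95/512, 97/512]
  C: [73/512, 115/256, 51/256, 107/512]
  D: [73/512, 235/512, 25/128, 13/64]
P^4 =
  A: [293/2048, 953/2048, 789/4096, 815/4096]
  B: [585/4096, 1935/4096, 777/4096, 799/4096]
  C: [585/4096, 947/2048, 397/2048, 823/4096]
  D: [585/4096, 953/2048, 789/4096, 51/256]

(P^4)[A -> D] = 815/4096

Answer: 815/4096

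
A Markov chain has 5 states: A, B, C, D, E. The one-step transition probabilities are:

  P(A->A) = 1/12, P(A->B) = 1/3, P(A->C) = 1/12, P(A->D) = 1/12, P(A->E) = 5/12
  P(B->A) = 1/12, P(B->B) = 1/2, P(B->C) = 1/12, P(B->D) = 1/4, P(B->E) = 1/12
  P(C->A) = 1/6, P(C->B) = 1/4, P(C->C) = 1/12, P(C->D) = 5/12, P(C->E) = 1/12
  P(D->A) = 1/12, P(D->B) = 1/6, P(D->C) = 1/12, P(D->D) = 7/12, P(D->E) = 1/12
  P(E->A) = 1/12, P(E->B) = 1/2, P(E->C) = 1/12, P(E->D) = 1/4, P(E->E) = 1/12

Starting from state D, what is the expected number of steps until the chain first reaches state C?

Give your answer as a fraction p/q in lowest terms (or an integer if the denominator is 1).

Answer: 12

Derivation:
Let h_i = expected steps to first reach C from state i.
Boundary: h_C = 0.
First-step equations for the other states:
  h_A = 1 + 1/12*h_A + 1/3*h_B + 1/12*h_C + 1/12*h_D + 5/12*h_E
  h_B = 1 + 1/12*h_A + 1/2*h_B + 1/12*h_C + 1/4*h_D + 1/12*h_E
  h_D = 1 + 1/12*h_A + 1/6*h_B + 1/12*h_C + 7/12*h_D + 1/12*h_E
  h_E = 1 + 1/12*h_A + 1/2*h_B + 1/12*h_C + 1/4*h_D + 1/12*h_E

Substituting h_C = 0 and rearranging gives the linear system (I - Q) h = 1:
  [11/12, -1/3, -1/12, -5/12] . (h_A, h_B, h_D, h_E) = 1
  [-1/12, 1/2, -1/4, -1/12] . (h_A, h_B, h_D, h_E) = 1
  [-1/12, -1/6, 5/12, -1/12] . (h_A, h_B, h_D, h_E) = 1
  [-1/12, -1/2, -1/4, 11/12] . (h_A, h_B, h_D, h_E) = 1

Solving yields:
  h_A = 12
  h_B = 12
  h_D = 12
  h_E = 12

Starting state is D, so the expected hitting time is h_D = 12.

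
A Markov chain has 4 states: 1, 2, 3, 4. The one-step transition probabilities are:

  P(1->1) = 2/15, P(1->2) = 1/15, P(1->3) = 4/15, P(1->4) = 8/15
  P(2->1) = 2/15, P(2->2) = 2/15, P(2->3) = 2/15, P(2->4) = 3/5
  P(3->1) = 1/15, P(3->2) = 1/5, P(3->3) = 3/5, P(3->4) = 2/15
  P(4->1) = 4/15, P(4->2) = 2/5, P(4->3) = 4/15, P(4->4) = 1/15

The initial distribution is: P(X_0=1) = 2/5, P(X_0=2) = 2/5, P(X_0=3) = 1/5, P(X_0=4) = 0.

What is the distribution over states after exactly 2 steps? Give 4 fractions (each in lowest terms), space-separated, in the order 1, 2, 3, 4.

Propagating the distribution step by step (d_{t+1} = d_t * P):
d_0 = (1=2/5, 2=2/5, 3=1/5, 4=0)
  d_1[1] = 2/5*2/15 + 2/5*2/15 + 1/5*1/15 + 0*4/15 = 3/25
  d_1[2] = 2/5*1/15 + 2/5*2/15 + 1/5*1/5 + 0*2/5 = 3/25
  d_1[3] = 2/5*4/15 + 2/5*2/15 + 1/5*3/5 + 0*4/15 = 7/25
  d_1[4] = 2/5*8/15 + 2/5*3/5 + 1/5*2/15 + 0*1/15 = 12/25
d_1 = (1=3/25, 2=3/25, 3=7/25, 4=12/25)
  d_2[1] = 3/25*2/15 + 3/25*2/15 + 7/25*1/15 + 12/25*4/15 = 67/375
  d_2[2] = 3/25*1/15 + 3/25*2/15 + 7/25*1/5 + 12/25*2/5 = 34/125
  d_2[3] = 3/25*4/15 + 3/25*2/15 + 7/25*3/5 + 12/25*4/15 = 43/125
  d_2[4] = 3/25*8/15 + 3/25*3/5 + 7/25*2/15 + 12/25*1/15 = 77/375
d_2 = (1=67/375, 2=34/125, 3=43/125, 4=77/375)

Answer: 67/375 34/125 43/125 77/375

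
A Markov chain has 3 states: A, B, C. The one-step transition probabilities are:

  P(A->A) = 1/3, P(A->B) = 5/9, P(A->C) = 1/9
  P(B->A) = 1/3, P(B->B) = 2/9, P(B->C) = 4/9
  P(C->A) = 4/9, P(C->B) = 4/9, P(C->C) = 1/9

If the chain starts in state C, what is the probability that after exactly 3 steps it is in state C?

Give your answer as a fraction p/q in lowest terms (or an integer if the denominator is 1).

Answer: 59/243

Derivation:
Computing P^3 by repeated multiplication:
P^1 =
  A: [1/3, 5/9, 1/9]
  B: [1/3, 2/9, 4/9]
  C: [4/9, 4/9, 1/9]
P^2 =
  A: [28/81, 29/81, 8/27]
  B: [31/81, 35/81, 5/27]
  C: [28/81, 32/81, 7/27]
P^3 =
  A: [89/243, 98/243, 56/243]
  B: [86/243, 95/243, 62/243]
  C: [88/243, 32/81, 59/243]

(P^3)[C -> C] = 59/243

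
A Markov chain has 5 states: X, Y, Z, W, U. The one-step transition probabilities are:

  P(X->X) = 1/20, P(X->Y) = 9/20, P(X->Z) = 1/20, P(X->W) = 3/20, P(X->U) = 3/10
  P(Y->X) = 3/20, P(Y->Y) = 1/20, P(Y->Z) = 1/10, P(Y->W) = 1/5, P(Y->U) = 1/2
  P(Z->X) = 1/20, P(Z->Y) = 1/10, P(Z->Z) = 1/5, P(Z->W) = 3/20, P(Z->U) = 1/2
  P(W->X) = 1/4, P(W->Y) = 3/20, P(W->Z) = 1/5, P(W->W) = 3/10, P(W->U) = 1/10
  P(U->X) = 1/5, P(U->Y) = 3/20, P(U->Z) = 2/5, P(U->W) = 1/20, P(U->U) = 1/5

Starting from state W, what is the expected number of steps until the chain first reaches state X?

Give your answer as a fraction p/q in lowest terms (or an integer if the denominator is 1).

Let h_i = expected steps to first reach X from state i.
Boundary: h_X = 0.
First-step equations for the other states:
  h_Y = 1 + 3/20*h_X + 1/20*h_Y + 1/10*h_Z + 1/5*h_W + 1/2*h_U
  h_Z = 1 + 1/20*h_X + 1/10*h_Y + 1/5*h_Z + 3/20*h_W + 1/2*h_U
  h_W = 1 + 1/4*h_X + 3/20*h_Y + 1/5*h_Z + 3/10*h_W + 1/10*h_U
  h_U = 1 + 1/5*h_X + 3/20*h_Y + 2/5*h_Z + 1/20*h_W + 1/5*h_U

Substituting h_X = 0 and rearranging gives the linear system (I - Q) h = 1:
  [19/20, -1/10, -1/5, -1/2] . (h_Y, h_Z, h_W, h_U) = 1
  [-1/10, 4/5, -3/20, -1/2] . (h_Y, h_Z, h_W, h_U) = 1
  [-3/20, -1/5, 7/10, -1/10] . (h_Y, h_Z, h_W, h_U) = 1
  [-3/20, -2/5, -1/20, 4/5] . (h_Y, h_Z, h_W, h_U) = 1

Solving yields:
  h_Y = 1999/316
  h_Z = 558/79
  h_W = 1803/316
  h_U = 3997/632

Starting state is W, so the expected hitting time is h_W = 1803/316.

Answer: 1803/316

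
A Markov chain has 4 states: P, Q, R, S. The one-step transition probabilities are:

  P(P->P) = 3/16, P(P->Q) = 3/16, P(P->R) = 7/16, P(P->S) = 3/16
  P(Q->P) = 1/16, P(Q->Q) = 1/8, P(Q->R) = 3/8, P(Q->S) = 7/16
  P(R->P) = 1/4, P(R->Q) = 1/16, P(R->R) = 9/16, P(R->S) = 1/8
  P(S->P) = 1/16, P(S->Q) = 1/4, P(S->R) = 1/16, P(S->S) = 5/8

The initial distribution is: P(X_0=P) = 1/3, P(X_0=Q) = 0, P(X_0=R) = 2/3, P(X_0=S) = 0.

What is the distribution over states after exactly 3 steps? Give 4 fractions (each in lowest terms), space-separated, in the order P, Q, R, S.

Propagating the distribution step by step (d_{t+1} = d_t * P):
d_0 = (P=1/3, Q=0, R=2/3, S=0)
  d_1[P] = 1/3*3/16 + 0*1/16 + 2/3*1/4 + 0*1/16 = 11/48
  d_1[Q] = 1/3*3/16 + 0*1/8 + 2/3*1/16 + 0*1/4 = 5/48
  d_1[R] = 1/3*7/16 + 0*3/8 + 2/3*9/16 + 0*1/16 = 25/48
  d_1[S] = 1/3*3/16 + 0*7/16 + 2/3*1/8 + 0*5/8 = 7/48
d_1 = (P=11/48, Q=5/48, R=25/48, S=7/48)
  d_2[P] = 11/48*3/16 + 5/48*1/16 + 25/48*1/4 + 7/48*1/16 = 145/768
  d_2[Q] = 11/48*3/16 + 5/48*1/8 + 25/48*1/16 + 7/48*1/4 = 1/8
  d_2[R] = 11/48*7/16 + 5/48*3/8 + 25/48*9/16 + 7/48*1/16 = 113/256
  d_2[S] = 11/48*3/16 + 5/48*7/16 + 25/48*1/8 + 7/48*5/8 = 47/192
d_2 = (P=145/768, Q=1/8, R=113/256, S=47/192)
  d_3[P] = 145/768*3/16 + 1/8*1/16 + 113/256*1/4 + 47/192*1/16 = 2075/12288
  d_3[Q] = 145/768*3/16 + 1/8*1/8 + 113/256*1/16 + 47/192*1/4 = 859/6144
  d_3[R] = 145/768*7/16 + 1/8*3/8 + 113/256*9/16 + 47/192*1/16 = 805/2048
  d_3[S] = 145/768*3/16 + 1/8*7/16 + 113/256*1/8 + 47/192*5/8 = 3665/12288
d_3 = (P=2075/12288, Q=859/6144, R=805/2048, S=3665/12288)

Answer: 2075/12288 859/6144 805/2048 3665/12288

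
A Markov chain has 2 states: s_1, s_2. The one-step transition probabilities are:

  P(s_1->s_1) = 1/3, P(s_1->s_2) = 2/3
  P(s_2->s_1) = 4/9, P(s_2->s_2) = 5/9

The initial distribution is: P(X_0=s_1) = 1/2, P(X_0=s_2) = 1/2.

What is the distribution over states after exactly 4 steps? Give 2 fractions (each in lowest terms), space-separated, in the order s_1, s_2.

Propagating the distribution step by step (d_{t+1} = d_t * P):
d_0 = (s_1=1/2, s_2=1/2)
  d_1[s_1] = 1/2*1/3 + 1/2*4/9 = 7/18
  d_1[s_2] = 1/2*2/3 + 1/2*5/9 = 11/18
d_1 = (s_1=7/18, s_2=11/18)
  d_2[s_1] = 7/18*1/3 + 11/18*4/9 = 65/162
  d_2[s_2] = 7/18*2/3 + 11/18*5/9 = 97/162
d_2 = (s_1=65/162, s_2=97/162)
  d_3[s_1] = 65/162*1/3 + 97/162*4/9 = 583/1458
  d_3[s_2] = 65/162*2/3 + 97/162*5/9 = 875/1458
d_3 = (s_1=583/1458, s_2=875/1458)
  d_4[s_1] = 583/1458*1/3 + 875/1458*4/9 = 5249/13122
  d_4[s_2] = 583/1458*2/3 + 875/1458*5/9 = 7873/13122
d_4 = (s_1=5249/13122, s_2=7873/13122)

Answer: 5249/13122 7873/13122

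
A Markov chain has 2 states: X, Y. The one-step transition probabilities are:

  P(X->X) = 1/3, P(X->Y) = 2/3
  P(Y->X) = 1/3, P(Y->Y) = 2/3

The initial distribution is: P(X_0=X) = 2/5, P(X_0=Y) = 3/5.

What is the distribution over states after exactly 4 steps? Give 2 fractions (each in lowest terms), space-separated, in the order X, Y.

Answer: 1/3 2/3

Derivation:
Propagating the distribution step by step (d_{t+1} = d_t * P):
d_0 = (X=2/5, Y=3/5)
  d_1[X] = 2/5*1/3 + 3/5*1/3 = 1/3
  d_1[Y] = 2/5*2/3 + 3/5*2/3 = 2/3
d_1 = (X=1/3, Y=2/3)
  d_2[X] = 1/3*1/3 + 2/3*1/3 = 1/3
  d_2[Y] = 1/3*2/3 + 2/3*2/3 = 2/3
d_2 = (X=1/3, Y=2/3)
  d_3[X] = 1/3*1/3 + 2/3*1/3 = 1/3
  d_3[Y] = 1/3*2/3 + 2/3*2/3 = 2/3
d_3 = (X=1/3, Y=2/3)
  d_4[X] = 1/3*1/3 + 2/3*1/3 = 1/3
  d_4[Y] = 1/3*2/3 + 2/3*2/3 = 2/3
d_4 = (X=1/3, Y=2/3)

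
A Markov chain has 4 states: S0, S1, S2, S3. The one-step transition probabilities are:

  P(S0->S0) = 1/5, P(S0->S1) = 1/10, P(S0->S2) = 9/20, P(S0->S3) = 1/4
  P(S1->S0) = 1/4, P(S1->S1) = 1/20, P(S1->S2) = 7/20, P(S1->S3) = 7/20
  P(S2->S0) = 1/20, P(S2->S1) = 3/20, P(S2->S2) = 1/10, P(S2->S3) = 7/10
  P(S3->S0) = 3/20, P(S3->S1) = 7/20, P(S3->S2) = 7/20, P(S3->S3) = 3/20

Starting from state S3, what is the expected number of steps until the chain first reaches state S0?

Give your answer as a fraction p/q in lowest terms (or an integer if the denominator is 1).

Let h_i = expected steps to first reach S0 from state i.
Boundary: h_S0 = 0.
First-step equations for the other states:
  h_S1 = 1 + 1/4*h_S0 + 1/20*h_S1 + 7/20*h_S2 + 7/20*h_S3
  h_S2 = 1 + 1/20*h_S0 + 3/20*h_S1 + 1/10*h_S2 + 7/10*h_S3
  h_S3 = 1 + 3/20*h_S0 + 7/20*h_S1 + 7/20*h_S2 + 3/20*h_S3

Substituting h_S0 = 0 and rearranging gives the linear system (I - Q) h = 1:
  [19/20, -7/20, -7/20] . (h_S1, h_S2, h_S3) = 1
  [-3/20, 9/10, -7/10] . (h_S1, h_S2, h_S3) = 1
  [-7/20, -7/20, 17/20] . (h_S1, h_S2, h_S3) = 1

Solving yields:
  h_S1 = 300/47
  h_S2 = 355/47
  h_S3 = 325/47

Starting state is S3, so the expected hitting time is h_S3 = 325/47.

Answer: 325/47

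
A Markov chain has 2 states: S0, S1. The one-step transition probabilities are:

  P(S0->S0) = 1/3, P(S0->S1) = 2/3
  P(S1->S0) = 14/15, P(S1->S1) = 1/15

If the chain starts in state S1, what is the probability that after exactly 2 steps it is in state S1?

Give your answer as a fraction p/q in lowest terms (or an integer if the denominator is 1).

Computing P^2 by repeated multiplication:
P^1 =
  S0: [1/3, 2/3]
  S1: [14/15, 1/15]
P^2 =
  S0: [11/15, 4/15]
  S1: [28/75, 47/75]

(P^2)[S1 -> S1] = 47/75

Answer: 47/75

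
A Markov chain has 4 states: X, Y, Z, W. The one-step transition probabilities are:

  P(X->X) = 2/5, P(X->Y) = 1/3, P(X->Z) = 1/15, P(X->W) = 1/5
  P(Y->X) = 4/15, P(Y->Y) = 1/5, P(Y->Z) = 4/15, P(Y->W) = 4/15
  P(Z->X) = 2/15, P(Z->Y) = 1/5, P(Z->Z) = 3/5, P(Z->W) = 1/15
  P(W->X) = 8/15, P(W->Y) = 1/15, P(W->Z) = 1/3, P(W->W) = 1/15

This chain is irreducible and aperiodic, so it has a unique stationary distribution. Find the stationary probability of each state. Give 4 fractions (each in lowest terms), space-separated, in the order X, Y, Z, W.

The stationary distribution satisfies pi = pi * P, i.e.:
  pi_X = 2/5*pi_X + 4/15*pi_Y + 2/15*pi_Z + 8/15*pi_W
  pi_Y = 1/3*pi_X + 1/5*pi_Y + 1/5*pi_Z + 1/15*pi_W
  pi_Z = 1/15*pi_X + 4/15*pi_Y + 3/5*pi_Z + 1/3*pi_W
  pi_W = 1/5*pi_X + 4/15*pi_Y + 1/15*pi_Z + 1/15*pi_W
with normalization: pi_X + pi_Y + pi_Z + pi_W = 1.

Using the first 3 balance equations plus normalization, the linear system A*pi = b is:
  [-3/5, 4/15, 2/15, 8/15] . pi = 0
  [1/3, -4/5, 1/5, 1/15] . pi = 0
  [1/15, 4/15, -2/5, 1/3] . pi = 0
  [1, 1, 1, 1] . pi = 1

Solving yields:
  pi_X = 692/2273
  pi_Y = 501/2273
  pi_Z = 736/2273
  pi_W = 344/2273

Verification (pi * P):
  692/2273*2/5 + 501/2273*4/15 + 736/2273*2/15 + 344/2273*8/15 = 692/2273 = pi_X  (ok)
  692/2273*1/3 + 501/2273*1/5 + 736/2273*1/5 + 344/2273*1/15 = 501/2273 = pi_Y  (ok)
  692/2273*1/15 + 501/2273*4/15 + 736/2273*3/5 + 344/2273*1/3 = 736/2273 = pi_Z  (ok)
  692/2273*1/5 + 501/2273*4/15 + 736/2273*1/15 + 344/2273*1/15 = 344/2273 = pi_W  (ok)

Answer: 692/2273 501/2273 736/2273 344/2273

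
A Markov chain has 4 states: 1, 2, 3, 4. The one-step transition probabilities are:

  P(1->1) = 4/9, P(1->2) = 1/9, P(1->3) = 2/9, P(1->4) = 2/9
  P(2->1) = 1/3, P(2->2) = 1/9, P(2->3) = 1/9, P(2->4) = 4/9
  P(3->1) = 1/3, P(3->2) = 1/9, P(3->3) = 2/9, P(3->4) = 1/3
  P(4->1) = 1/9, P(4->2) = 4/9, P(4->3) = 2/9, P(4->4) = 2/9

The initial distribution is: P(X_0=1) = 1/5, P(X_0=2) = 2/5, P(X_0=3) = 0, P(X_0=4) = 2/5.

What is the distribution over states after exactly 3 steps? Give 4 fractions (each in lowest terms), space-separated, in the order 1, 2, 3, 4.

Propagating the distribution step by step (d_{t+1} = d_t * P):
d_0 = (1=1/5, 2=2/5, 3=0, 4=2/5)
  d_1[1] = 1/5*4/9 + 2/5*1/3 + 0*1/3 + 2/5*1/9 = 4/15
  d_1[2] = 1/5*1/9 + 2/5*1/9 + 0*1/9 + 2/5*4/9 = 11/45
  d_1[3] = 1/5*2/9 + 2/5*1/9 + 0*2/9 + 2/5*2/9 = 8/45
  d_1[4] = 1/5*2/9 + 2/5*4/9 + 0*1/3 + 2/5*2/9 = 14/45
d_1 = (1=4/15, 2=11/45, 3=8/45, 4=14/45)
  d_2[1] = 4/15*4/9 + 11/45*1/3 + 8/45*1/3 + 14/45*1/9 = 119/405
  d_2[2] = 4/15*1/9 + 11/45*1/9 + 8/45*1/9 + 14/45*4/9 = 29/135
  d_2[3] = 4/15*2/9 + 11/45*1/9 + 8/45*2/9 + 14/45*2/9 = 79/405
  d_2[4] = 4/15*2/9 + 11/45*4/9 + 8/45*1/3 + 14/45*2/9 = 8/27
d_2 = (1=119/405, 2=29/135, 3=79/405, 4=8/27)
  d_3[1] = 119/405*4/9 + 29/135*1/3 + 79/405*1/3 + 8/27*1/9 = 1094/3645
  d_3[2] = 119/405*1/9 + 29/135*1/9 + 79/405*1/9 + 8/27*4/9 = 17/81
  d_3[3] = 119/405*2/9 + 29/135*1/9 + 79/405*2/9 + 8/27*2/9 = 241/1215
  d_3[4] = 119/405*2/9 + 29/135*4/9 + 79/405*1/3 + 8/27*2/9 = 1063/3645
d_3 = (1=1094/3645, 2=17/81, 3=241/1215, 4=1063/3645)

Answer: 1094/3645 17/81 241/1215 1063/3645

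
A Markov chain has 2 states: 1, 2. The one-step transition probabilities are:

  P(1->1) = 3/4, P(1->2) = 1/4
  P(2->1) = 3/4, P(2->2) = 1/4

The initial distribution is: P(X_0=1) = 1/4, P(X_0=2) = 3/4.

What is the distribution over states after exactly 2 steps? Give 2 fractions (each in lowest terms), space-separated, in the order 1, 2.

Propagating the distribution step by step (d_{t+1} = d_t * P):
d_0 = (1=1/4, 2=3/4)
  d_1[1] = 1/4*3/4 + 3/4*3/4 = 3/4
  d_1[2] = 1/4*1/4 + 3/4*1/4 = 1/4
d_1 = (1=3/4, 2=1/4)
  d_2[1] = 3/4*3/4 + 1/4*3/4 = 3/4
  d_2[2] = 3/4*1/4 + 1/4*1/4 = 1/4
d_2 = (1=3/4, 2=1/4)

Answer: 3/4 1/4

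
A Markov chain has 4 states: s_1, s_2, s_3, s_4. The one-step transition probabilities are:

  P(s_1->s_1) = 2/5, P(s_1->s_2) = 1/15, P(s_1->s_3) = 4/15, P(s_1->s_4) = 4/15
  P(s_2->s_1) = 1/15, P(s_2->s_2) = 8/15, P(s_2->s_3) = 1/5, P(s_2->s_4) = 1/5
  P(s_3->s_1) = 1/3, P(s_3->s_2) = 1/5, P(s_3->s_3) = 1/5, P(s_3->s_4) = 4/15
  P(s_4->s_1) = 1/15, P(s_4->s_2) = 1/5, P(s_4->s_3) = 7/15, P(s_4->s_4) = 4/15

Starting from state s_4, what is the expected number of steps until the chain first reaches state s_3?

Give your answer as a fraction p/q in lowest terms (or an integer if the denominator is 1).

Let h_i = expected steps to first reach s_3 from state i.
Boundary: h_s_3 = 0.
First-step equations for the other states:
  h_s_1 = 1 + 2/5*h_s_1 + 1/15*h_s_2 + 4/15*h_s_3 + 4/15*h_s_4
  h_s_2 = 1 + 1/15*h_s_1 + 8/15*h_s_2 + 1/5*h_s_3 + 1/5*h_s_4
  h_s_4 = 1 + 1/15*h_s_1 + 1/5*h_s_2 + 7/15*h_s_3 + 4/15*h_s_4

Substituting h_s_3 = 0 and rearranging gives the linear system (I - Q) h = 1:
  [3/5, -1/15, -4/15] . (h_s_1, h_s_2, h_s_4) = 1
  [-1/15, 7/15, -1/5] . (h_s_1, h_s_2, h_s_4) = 1
  [-1/15, -1/5, 11/15] . (h_s_1, h_s_2, h_s_4) = 1

Solving yields:
  h_s_1 = 305/93
  h_s_2 = 350/93
  h_s_4 = 250/93

Starting state is s_4, so the expected hitting time is h_s_4 = 250/93.

Answer: 250/93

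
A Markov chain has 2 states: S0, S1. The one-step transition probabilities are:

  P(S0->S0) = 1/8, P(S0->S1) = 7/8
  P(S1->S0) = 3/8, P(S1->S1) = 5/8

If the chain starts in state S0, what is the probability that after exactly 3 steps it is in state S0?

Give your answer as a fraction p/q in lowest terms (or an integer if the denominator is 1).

Answer: 37/128

Derivation:
Computing P^3 by repeated multiplication:
P^1 =
  S0: [1/8, 7/8]
  S1: [3/8, 5/8]
P^2 =
  S0: [11/32, 21/32]
  S1: [9/32, 23/32]
P^3 =
  S0: [37/128, 91/128]
  S1: [39/128, 89/128]

(P^3)[S0 -> S0] = 37/128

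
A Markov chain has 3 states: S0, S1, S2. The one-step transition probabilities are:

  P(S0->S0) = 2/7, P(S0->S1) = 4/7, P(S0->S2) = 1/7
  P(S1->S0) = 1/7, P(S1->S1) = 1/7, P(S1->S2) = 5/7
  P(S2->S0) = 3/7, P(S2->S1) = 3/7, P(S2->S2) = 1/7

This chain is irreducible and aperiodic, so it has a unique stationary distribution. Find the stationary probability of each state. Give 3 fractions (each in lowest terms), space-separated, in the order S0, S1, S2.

Answer: 21/74 27/74 13/37

Derivation:
The stationary distribution satisfies pi = pi * P, i.e.:
  pi_S0 = 2/7*pi_S0 + 1/7*pi_S1 + 3/7*pi_S2
  pi_S1 = 4/7*pi_S0 + 1/7*pi_S1 + 3/7*pi_S2
  pi_S2 = 1/7*pi_S0 + 5/7*pi_S1 + 1/7*pi_S2
with normalization: pi_S0 + pi_S1 + pi_S2 = 1.

Using the first 2 balance equations plus normalization, the linear system A*pi = b is:
  [-5/7, 1/7, 3/7] . pi = 0
  [4/7, -6/7, 3/7] . pi = 0
  [1, 1, 1] . pi = 1

Solving yields:
  pi_S0 = 21/74
  pi_S1 = 27/74
  pi_S2 = 13/37

Verification (pi * P):
  21/74*2/7 + 27/74*1/7 + 13/37*3/7 = 21/74 = pi_S0  (ok)
  21/74*4/7 + 27/74*1/7 + 13/37*3/7 = 27/74 = pi_S1  (ok)
  21/74*1/7 + 27/74*5/7 + 13/37*1/7 = 13/37 = pi_S2  (ok)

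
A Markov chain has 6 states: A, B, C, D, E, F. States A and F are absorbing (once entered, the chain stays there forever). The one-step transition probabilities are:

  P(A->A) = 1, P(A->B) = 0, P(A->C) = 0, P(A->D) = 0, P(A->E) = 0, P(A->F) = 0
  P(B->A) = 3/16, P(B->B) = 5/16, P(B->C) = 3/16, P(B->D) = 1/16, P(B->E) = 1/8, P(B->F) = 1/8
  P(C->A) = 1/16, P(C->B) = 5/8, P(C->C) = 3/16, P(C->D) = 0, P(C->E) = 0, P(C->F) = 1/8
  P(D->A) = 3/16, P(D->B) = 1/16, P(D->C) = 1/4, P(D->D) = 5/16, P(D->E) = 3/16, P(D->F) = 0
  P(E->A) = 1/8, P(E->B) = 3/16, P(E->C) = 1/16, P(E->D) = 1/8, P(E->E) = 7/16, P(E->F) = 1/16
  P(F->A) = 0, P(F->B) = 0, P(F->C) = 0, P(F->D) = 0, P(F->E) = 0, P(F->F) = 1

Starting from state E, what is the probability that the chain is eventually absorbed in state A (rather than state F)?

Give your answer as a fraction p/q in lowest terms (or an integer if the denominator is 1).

Let a_i = P(absorbed in A | start in state i).
Boundary conditions: a_A = 1, a_F = 0.
For each transient state i, a_i = sum_j P(i->j) * a_j:
  a_B = 3/16*a_A + 5/16*a_B + 3/16*a_C + 1/16*a_D + 1/8*a_E + 1/8*a_F
  a_C = 1/16*a_A + 5/8*a_B + 3/16*a_C + 0*a_D + 0*a_E + 1/8*a_F
  a_D = 3/16*a_A + 1/16*a_B + 1/4*a_C + 5/16*a_D + 3/16*a_E + 0*a_F
  a_E = 1/8*a_A + 3/16*a_B + 1/16*a_C + 1/8*a_D + 7/16*a_E + 1/16*a_F

Substituting a_A = 1 and a_F = 0, rearrange to (I - Q) a = r where r[i] = P(i -> A):
  [11/16, -3/16, -1/16, -1/8] . (a_B, a_C, a_D, a_E) = 3/16
  [-5/8, 13/16, 0, 0] . (a_B, a_C, a_D, a_E) = 1/16
  [-1/16, -1/4, 11/16, -3/16] . (a_B, a_C, a_D, a_E) = 3/16
  [-3/16, -1/16, -1/8, 9/16] . (a_B, a_C, a_D, a_E) = 1/8

Solving yields:
  a_B = 1028/1719
  a_C = 923/1719
  a_D = 1196/1719
  a_E = 1093/1719

Starting state is E, so the absorption probability is a_E = 1093/1719.

Answer: 1093/1719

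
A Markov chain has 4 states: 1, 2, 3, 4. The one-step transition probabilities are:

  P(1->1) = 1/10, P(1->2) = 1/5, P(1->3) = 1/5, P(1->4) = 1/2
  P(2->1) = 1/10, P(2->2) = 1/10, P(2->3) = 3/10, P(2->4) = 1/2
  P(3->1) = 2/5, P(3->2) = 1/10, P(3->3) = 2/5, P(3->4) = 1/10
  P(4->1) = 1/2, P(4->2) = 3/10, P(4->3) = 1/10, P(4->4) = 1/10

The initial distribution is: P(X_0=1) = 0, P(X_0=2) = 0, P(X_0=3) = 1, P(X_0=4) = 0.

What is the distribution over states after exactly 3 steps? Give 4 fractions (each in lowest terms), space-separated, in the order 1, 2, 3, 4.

Answer: 38/125 93/500 121/500 67/250

Derivation:
Propagating the distribution step by step (d_{t+1} = d_t * P):
d_0 = (1=0, 2=0, 3=1, 4=0)
  d_1[1] = 0*1/10 + 0*1/10 + 1*2/5 + 0*1/2 = 2/5
  d_1[2] = 0*1/5 + 0*1/10 + 1*1/10 + 0*3/10 = 1/10
  d_1[3] = 0*1/5 + 0*3/10 + 1*2/5 + 0*1/10 = 2/5
  d_1[4] = 0*1/2 + 0*1/2 + 1*1/10 + 0*1/10 = 1/10
d_1 = (1=2/5, 2=1/10, 3=2/5, 4=1/10)
  d_2[1] = 2/5*1/10 + 1/10*1/10 + 2/5*2/5 + 1/10*1/2 = 13/50
  d_2[2] = 2/5*1/5 + 1/10*1/10 + 2/5*1/10 + 1/10*3/10 = 4/25
  d_2[3] = 2/5*1/5 + 1/10*3/10 + 2/5*2/5 + 1/10*1/10 = 7/25
  d_2[4] = 2/5*1/2 + 1/10*1/2 + 2/5*1/10 + 1/10*1/10 = 3/10
d_2 = (1=13/50, 2=4/25, 3=7/25, 4=3/10)
  d_3[1] = 13/50*1/10 + 4/25*1/10 + 7/25*2/5 + 3/10*1/2 = 38/125
  d_3[2] = 13/50*1/5 + 4/25*1/10 + 7/25*1/10 + 3/10*3/10 = 93/500
  d_3[3] = 13/50*1/5 + 4/25*3/10 + 7/25*2/5 + 3/10*1/10 = 121/500
  d_3[4] = 13/50*1/2 + 4/25*1/2 + 7/25*1/10 + 3/10*1/10 = 67/250
d_3 = (1=38/125, 2=93/500, 3=121/500, 4=67/250)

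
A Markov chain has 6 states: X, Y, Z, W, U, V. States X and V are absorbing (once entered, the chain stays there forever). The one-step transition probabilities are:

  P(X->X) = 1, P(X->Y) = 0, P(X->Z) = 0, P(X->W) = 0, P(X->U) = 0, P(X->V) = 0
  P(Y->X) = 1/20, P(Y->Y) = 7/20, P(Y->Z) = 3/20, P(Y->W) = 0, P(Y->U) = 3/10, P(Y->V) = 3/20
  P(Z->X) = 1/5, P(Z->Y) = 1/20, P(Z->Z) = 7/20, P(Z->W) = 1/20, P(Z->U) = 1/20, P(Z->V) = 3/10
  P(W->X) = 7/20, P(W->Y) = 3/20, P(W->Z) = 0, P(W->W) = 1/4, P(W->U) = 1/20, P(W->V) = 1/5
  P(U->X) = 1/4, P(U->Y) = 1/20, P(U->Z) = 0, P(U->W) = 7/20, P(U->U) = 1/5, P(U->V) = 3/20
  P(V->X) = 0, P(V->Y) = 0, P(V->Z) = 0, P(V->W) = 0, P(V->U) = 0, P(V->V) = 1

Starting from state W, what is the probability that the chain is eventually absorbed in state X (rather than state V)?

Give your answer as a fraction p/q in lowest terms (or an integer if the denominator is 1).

Answer: 4259/7123

Derivation:
Let a_i = P(absorbed in X | start in state i).
Boundary conditions: a_X = 1, a_V = 0.
For each transient state i, a_i = sum_j P(i->j) * a_j:
  a_Y = 1/20*a_X + 7/20*a_Y + 3/20*a_Z + 0*a_W + 3/10*a_U + 3/20*a_V
  a_Z = 1/5*a_X + 1/20*a_Y + 7/20*a_Z + 1/20*a_W + 1/20*a_U + 3/10*a_V
  a_W = 7/20*a_X + 3/20*a_Y + 0*a_Z + 1/4*a_W + 1/20*a_U + 1/5*a_V
  a_U = 1/4*a_X + 1/20*a_Y + 0*a_Z + 7/20*a_W + 1/5*a_U + 3/20*a_V

Substituting a_X = 1 and a_V = 0, rearrange to (I - Q) a = r where r[i] = P(i -> X):
  [13/20, -3/20, 0, -3/10] . (a_Y, a_Z, a_W, a_U) = 1/20
  [-1/20, 13/20, -1/20, -1/20] . (a_Y, a_Z, a_W, a_U) = 1/5
  [-3/20, 0, 3/4, -1/20] . (a_Y, a_Z, a_W, a_U) = 7/20
  [-1/20, 0, -7/20, 4/5] . (a_Y, a_Z, a_W, a_U) = 1/4

Solving yields:
  a_Y = 3244/7123
  a_Z = 3099/7123
  a_W = 4259/7123
  a_U = 4292/7123

Starting state is W, so the absorption probability is a_W = 4259/7123.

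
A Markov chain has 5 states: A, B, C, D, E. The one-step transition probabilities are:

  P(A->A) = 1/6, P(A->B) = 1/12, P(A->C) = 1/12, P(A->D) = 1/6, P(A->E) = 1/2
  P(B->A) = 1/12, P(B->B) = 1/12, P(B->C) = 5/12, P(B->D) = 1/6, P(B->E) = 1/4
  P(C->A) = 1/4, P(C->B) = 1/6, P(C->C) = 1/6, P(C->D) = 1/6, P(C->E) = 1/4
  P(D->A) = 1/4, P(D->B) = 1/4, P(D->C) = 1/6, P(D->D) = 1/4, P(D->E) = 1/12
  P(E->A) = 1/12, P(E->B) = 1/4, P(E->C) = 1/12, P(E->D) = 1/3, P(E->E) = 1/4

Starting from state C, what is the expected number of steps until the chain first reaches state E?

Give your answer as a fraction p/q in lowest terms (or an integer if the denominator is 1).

Let h_i = expected steps to first reach E from state i.
Boundary: h_E = 0.
First-step equations for the other states:
  h_A = 1 + 1/6*h_A + 1/12*h_B + 1/12*h_C + 1/6*h_D + 1/2*h_E
  h_B = 1 + 1/12*h_A + 1/12*h_B + 5/12*h_C + 1/6*h_D + 1/4*h_E
  h_C = 1 + 1/4*h_A + 1/6*h_B + 1/6*h_C + 1/6*h_D + 1/4*h_E
  h_D = 1 + 1/4*h_A + 1/4*h_B + 1/6*h_C + 1/4*h_D + 1/12*h_E

Substituting h_E = 0 and rearranging gives the linear system (I - Q) h = 1:
  [5/6, -1/12, -1/12, -1/6] . (h_A, h_B, h_C, h_D) = 1
  [-1/12, 11/12, -5/12, -1/6] . (h_A, h_B, h_C, h_D) = 1
  [-1/4, -1/6, 5/6, -1/6] . (h_A, h_B, h_C, h_D) = 1
  [-1/4, -1/4, -1/6, 3/4] . (h_A, h_B, h_C, h_D) = 1

Solving yields:
  h_A = 8448/2993
  h_B = 11418/2993
  h_C = 11022/2993
  h_D = 13062/2993

Starting state is C, so the expected hitting time is h_C = 11022/2993.

Answer: 11022/2993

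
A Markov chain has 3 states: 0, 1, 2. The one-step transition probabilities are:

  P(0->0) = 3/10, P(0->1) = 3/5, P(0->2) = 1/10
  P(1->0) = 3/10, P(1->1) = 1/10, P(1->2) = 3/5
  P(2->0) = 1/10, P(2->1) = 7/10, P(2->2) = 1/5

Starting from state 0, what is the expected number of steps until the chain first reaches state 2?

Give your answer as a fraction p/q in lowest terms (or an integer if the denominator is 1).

Answer: 10/3

Derivation:
Let h_i = expected steps to first reach 2 from state i.
Boundary: h_2 = 0.
First-step equations for the other states:
  h_0 = 1 + 3/10*h_0 + 3/5*h_1 + 1/10*h_2
  h_1 = 1 + 3/10*h_0 + 1/10*h_1 + 3/5*h_2

Substituting h_2 = 0 and rearranging gives the linear system (I - Q) h = 1:
  [7/10, -3/5] . (h_0, h_1) = 1
  [-3/10, 9/10] . (h_0, h_1) = 1

Solving yields:
  h_0 = 10/3
  h_1 = 20/9

Starting state is 0, so the expected hitting time is h_0 = 10/3.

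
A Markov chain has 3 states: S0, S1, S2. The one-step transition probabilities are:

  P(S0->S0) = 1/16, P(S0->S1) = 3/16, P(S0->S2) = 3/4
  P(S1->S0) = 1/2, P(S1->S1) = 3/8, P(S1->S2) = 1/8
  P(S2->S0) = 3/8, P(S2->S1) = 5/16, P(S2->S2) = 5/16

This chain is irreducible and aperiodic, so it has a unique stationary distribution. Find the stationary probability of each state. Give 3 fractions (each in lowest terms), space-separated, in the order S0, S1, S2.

The stationary distribution satisfies pi = pi * P, i.e.:
  pi_S0 = 1/16*pi_S0 + 1/2*pi_S1 + 3/8*pi_S2
  pi_S1 = 3/16*pi_S0 + 3/8*pi_S1 + 5/16*pi_S2
  pi_S2 = 3/4*pi_S0 + 1/8*pi_S1 + 5/16*pi_S2
with normalization: pi_S0 + pi_S1 + pi_S2 = 1.

Using the first 2 balance equations plus normalization, the linear system A*pi = b is:
  [-15/16, 1/2, 3/8] . pi = 0
  [3/16, -5/8, 5/16] . pi = 0
  [1, 1, 1] . pi = 1

Solving yields:
  pi_S0 = 100/319
  pi_S1 = 93/319
  pi_S2 = 126/319

Verification (pi * P):
  100/319*1/16 + 93/319*1/2 + 126/319*3/8 = 100/319 = pi_S0  (ok)
  100/319*3/16 + 93/319*3/8 + 126/319*5/16 = 93/319 = pi_S1  (ok)
  100/319*3/4 + 93/319*1/8 + 126/319*5/16 = 126/319 = pi_S2  (ok)

Answer: 100/319 93/319 126/319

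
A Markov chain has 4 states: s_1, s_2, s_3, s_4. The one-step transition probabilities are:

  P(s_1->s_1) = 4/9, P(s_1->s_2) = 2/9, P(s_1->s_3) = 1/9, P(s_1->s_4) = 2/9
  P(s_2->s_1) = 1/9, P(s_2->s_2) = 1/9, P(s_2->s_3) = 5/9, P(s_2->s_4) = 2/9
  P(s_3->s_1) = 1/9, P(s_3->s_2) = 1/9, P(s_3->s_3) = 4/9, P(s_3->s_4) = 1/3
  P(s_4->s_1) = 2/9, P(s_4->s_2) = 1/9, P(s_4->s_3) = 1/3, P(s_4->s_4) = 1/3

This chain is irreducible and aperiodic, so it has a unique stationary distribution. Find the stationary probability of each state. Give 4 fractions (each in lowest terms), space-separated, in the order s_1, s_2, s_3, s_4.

The stationary distribution satisfies pi = pi * P, i.e.:
  pi_s_1 = 4/9*pi_s_1 + 1/9*pi_s_2 + 1/9*pi_s_3 + 2/9*pi_s_4
  pi_s_2 = 2/9*pi_s_1 + 1/9*pi_s_2 + 1/9*pi_s_3 + 1/9*pi_s_4
  pi_s_3 = 1/9*pi_s_1 + 5/9*pi_s_2 + 4/9*pi_s_3 + 1/3*pi_s_4
  pi_s_4 = 2/9*pi_s_1 + 2/9*pi_s_2 + 1/3*pi_s_3 + 1/3*pi_s_4
with normalization: pi_s_1 + pi_s_2 + pi_s_3 + pi_s_4 = 1.

Using the first 3 balance equations plus normalization, the linear system A*pi = b is:
  [-5/9, 1/9, 1/9, 2/9] . pi = 0
  [2/9, -8/9, 1/9, 1/9] . pi = 0
  [1/9, 5/9, -5/9, 1/3] . pi = 0
  [1, 1, 1, 1] . pi = 1

Solving yields:
  pi_s_1 = 107/496
  pi_s_2 = 67/496
  pi_s_3 = 11/31
  pi_s_4 = 73/248

Verification (pi * P):
  107/496*4/9 + 67/496*1/9 + 11/31*1/9 + 73/248*2/9 = 107/496 = pi_s_1  (ok)
  107/496*2/9 + 67/496*1/9 + 11/31*1/9 + 73/248*1/9 = 67/496 = pi_s_2  (ok)
  107/496*1/9 + 67/496*5/9 + 11/31*4/9 + 73/248*1/3 = 11/31 = pi_s_3  (ok)
  107/496*2/9 + 67/496*2/9 + 11/31*1/3 + 73/248*1/3 = 73/248 = pi_s_4  (ok)

Answer: 107/496 67/496 11/31 73/248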